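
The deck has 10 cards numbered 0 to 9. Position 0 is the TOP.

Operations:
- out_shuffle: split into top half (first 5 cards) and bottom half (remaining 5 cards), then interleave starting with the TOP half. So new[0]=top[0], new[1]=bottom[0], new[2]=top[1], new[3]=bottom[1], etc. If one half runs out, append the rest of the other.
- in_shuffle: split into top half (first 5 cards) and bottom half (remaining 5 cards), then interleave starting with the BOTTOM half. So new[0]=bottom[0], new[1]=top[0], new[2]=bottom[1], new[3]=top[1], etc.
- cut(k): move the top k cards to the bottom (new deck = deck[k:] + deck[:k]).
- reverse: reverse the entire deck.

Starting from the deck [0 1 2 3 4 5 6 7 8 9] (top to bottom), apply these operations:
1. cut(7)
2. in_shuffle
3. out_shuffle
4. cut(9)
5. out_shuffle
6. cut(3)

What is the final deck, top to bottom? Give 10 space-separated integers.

Answer: 0 9 8 7 6 5 4 1 3 2

Derivation:
After op 1 (cut(7)): [7 8 9 0 1 2 3 4 5 6]
After op 2 (in_shuffle): [2 7 3 8 4 9 5 0 6 1]
After op 3 (out_shuffle): [2 9 7 5 3 0 8 6 4 1]
After op 4 (cut(9)): [1 2 9 7 5 3 0 8 6 4]
After op 5 (out_shuffle): [1 3 2 0 9 8 7 6 5 4]
After op 6 (cut(3)): [0 9 8 7 6 5 4 1 3 2]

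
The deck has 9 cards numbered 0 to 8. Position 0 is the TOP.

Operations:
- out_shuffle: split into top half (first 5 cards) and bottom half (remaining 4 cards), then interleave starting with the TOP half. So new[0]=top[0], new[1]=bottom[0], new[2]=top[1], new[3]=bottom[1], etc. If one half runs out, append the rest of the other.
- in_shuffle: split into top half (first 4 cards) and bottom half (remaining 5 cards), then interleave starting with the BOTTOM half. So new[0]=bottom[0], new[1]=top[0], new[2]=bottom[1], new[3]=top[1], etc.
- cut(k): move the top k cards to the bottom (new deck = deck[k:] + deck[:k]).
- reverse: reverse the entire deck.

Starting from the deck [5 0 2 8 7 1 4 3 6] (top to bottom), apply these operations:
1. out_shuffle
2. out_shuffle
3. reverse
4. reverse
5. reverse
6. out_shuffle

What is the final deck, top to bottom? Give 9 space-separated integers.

After op 1 (out_shuffle): [5 1 0 4 2 3 8 6 7]
After op 2 (out_shuffle): [5 3 1 8 0 6 4 7 2]
After op 3 (reverse): [2 7 4 6 0 8 1 3 5]
After op 4 (reverse): [5 3 1 8 0 6 4 7 2]
After op 5 (reverse): [2 7 4 6 0 8 1 3 5]
After op 6 (out_shuffle): [2 8 7 1 4 3 6 5 0]

Answer: 2 8 7 1 4 3 6 5 0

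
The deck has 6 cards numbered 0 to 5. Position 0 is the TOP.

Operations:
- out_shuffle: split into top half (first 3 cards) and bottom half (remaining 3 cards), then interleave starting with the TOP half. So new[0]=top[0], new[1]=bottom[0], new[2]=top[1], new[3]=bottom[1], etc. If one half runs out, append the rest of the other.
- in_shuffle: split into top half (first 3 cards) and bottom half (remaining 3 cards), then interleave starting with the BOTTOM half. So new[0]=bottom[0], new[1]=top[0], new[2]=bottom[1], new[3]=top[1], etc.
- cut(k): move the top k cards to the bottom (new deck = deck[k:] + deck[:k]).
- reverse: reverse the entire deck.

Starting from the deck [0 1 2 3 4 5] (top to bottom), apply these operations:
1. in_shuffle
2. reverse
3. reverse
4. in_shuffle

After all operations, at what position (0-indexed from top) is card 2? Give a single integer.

Answer: 4

Derivation:
After op 1 (in_shuffle): [3 0 4 1 5 2]
After op 2 (reverse): [2 5 1 4 0 3]
After op 3 (reverse): [3 0 4 1 5 2]
After op 4 (in_shuffle): [1 3 5 0 2 4]
Card 2 is at position 4.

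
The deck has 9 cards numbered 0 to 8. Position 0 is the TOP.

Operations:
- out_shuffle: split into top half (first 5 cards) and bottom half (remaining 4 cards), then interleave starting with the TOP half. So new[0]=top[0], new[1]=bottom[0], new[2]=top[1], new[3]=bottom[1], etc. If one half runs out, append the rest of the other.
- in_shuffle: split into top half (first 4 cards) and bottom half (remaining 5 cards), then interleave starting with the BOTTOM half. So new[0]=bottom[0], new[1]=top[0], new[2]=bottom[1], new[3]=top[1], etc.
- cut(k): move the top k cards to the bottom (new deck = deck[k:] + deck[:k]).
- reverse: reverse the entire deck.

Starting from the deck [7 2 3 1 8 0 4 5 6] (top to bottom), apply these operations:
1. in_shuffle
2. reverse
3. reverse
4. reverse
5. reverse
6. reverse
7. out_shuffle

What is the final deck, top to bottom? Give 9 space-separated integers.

After op 1 (in_shuffle): [8 7 0 2 4 3 5 1 6]
After op 2 (reverse): [6 1 5 3 4 2 0 7 8]
After op 3 (reverse): [8 7 0 2 4 3 5 1 6]
After op 4 (reverse): [6 1 5 3 4 2 0 7 8]
After op 5 (reverse): [8 7 0 2 4 3 5 1 6]
After op 6 (reverse): [6 1 5 3 4 2 0 7 8]
After op 7 (out_shuffle): [6 2 1 0 5 7 3 8 4]

Answer: 6 2 1 0 5 7 3 8 4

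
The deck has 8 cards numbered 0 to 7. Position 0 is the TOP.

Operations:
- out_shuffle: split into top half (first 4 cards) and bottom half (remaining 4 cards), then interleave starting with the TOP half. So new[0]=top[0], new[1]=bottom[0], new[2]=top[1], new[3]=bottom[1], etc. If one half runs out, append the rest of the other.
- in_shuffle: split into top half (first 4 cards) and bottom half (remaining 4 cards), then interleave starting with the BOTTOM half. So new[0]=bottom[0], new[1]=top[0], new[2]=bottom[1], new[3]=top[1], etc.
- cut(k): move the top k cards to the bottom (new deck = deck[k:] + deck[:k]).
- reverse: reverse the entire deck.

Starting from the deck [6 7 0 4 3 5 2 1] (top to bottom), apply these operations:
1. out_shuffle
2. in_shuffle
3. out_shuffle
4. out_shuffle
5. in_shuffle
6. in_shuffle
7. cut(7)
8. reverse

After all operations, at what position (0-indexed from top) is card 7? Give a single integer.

After op 1 (out_shuffle): [6 3 7 5 0 2 4 1]
After op 2 (in_shuffle): [0 6 2 3 4 7 1 5]
After op 3 (out_shuffle): [0 4 6 7 2 1 3 5]
After op 4 (out_shuffle): [0 2 4 1 6 3 7 5]
After op 5 (in_shuffle): [6 0 3 2 7 4 5 1]
After op 6 (in_shuffle): [7 6 4 0 5 3 1 2]
After op 7 (cut(7)): [2 7 6 4 0 5 3 1]
After op 8 (reverse): [1 3 5 0 4 6 7 2]
Card 7 is at position 6.

Answer: 6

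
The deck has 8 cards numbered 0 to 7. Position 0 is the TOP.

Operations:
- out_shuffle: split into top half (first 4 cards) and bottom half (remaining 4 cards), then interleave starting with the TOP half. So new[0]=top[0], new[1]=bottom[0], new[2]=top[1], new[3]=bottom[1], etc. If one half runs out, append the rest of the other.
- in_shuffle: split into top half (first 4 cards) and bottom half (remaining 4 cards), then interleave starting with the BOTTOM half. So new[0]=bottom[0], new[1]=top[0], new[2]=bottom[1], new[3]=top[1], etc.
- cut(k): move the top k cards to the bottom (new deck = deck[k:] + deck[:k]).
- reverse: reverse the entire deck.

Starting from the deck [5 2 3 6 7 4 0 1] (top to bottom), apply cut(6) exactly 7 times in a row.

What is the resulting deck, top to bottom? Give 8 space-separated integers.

Answer: 3 6 7 4 0 1 5 2

Derivation:
After op 1 (cut(6)): [0 1 5 2 3 6 7 4]
After op 2 (cut(6)): [7 4 0 1 5 2 3 6]
After op 3 (cut(6)): [3 6 7 4 0 1 5 2]
After op 4 (cut(6)): [5 2 3 6 7 4 0 1]
After op 5 (cut(6)): [0 1 5 2 3 6 7 4]
After op 6 (cut(6)): [7 4 0 1 5 2 3 6]
After op 7 (cut(6)): [3 6 7 4 0 1 5 2]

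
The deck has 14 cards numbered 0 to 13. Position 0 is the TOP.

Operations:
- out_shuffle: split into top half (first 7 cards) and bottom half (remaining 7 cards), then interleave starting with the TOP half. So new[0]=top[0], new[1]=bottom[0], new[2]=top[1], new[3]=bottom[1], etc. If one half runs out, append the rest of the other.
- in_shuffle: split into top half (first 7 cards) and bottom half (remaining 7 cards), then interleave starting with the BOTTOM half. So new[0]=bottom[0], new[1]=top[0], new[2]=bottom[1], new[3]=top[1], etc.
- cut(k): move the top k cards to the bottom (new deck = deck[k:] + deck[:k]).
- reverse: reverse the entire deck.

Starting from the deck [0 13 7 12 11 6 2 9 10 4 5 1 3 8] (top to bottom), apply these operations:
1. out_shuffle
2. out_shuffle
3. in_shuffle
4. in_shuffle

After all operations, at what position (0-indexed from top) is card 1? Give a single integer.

Answer: 8

Derivation:
After op 1 (out_shuffle): [0 9 13 10 7 4 12 5 11 1 6 3 2 8]
After op 2 (out_shuffle): [0 5 9 11 13 1 10 6 7 3 4 2 12 8]
After op 3 (in_shuffle): [6 0 7 5 3 9 4 11 2 13 12 1 8 10]
After op 4 (in_shuffle): [11 6 2 0 13 7 12 5 1 3 8 9 10 4]
Card 1 is at position 8.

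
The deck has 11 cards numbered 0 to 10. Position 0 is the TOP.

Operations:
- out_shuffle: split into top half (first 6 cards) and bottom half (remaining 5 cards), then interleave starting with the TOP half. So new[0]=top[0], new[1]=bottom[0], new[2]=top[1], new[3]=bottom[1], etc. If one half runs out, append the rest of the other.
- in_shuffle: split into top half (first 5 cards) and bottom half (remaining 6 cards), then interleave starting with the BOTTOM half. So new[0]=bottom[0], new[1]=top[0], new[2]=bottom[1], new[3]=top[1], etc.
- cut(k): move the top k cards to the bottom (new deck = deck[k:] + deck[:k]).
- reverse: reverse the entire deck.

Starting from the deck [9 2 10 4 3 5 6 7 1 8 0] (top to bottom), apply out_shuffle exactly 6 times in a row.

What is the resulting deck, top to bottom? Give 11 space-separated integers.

After op 1 (out_shuffle): [9 6 2 7 10 1 4 8 3 0 5]
After op 2 (out_shuffle): [9 4 6 8 2 3 7 0 10 5 1]
After op 3 (out_shuffle): [9 7 4 0 6 10 8 5 2 1 3]
After op 4 (out_shuffle): [9 8 7 5 4 2 0 1 6 3 10]
After op 5 (out_shuffle): [9 0 8 1 7 6 5 3 4 10 2]
After op 6 (out_shuffle): [9 5 0 3 8 4 1 10 7 2 6]

Answer: 9 5 0 3 8 4 1 10 7 2 6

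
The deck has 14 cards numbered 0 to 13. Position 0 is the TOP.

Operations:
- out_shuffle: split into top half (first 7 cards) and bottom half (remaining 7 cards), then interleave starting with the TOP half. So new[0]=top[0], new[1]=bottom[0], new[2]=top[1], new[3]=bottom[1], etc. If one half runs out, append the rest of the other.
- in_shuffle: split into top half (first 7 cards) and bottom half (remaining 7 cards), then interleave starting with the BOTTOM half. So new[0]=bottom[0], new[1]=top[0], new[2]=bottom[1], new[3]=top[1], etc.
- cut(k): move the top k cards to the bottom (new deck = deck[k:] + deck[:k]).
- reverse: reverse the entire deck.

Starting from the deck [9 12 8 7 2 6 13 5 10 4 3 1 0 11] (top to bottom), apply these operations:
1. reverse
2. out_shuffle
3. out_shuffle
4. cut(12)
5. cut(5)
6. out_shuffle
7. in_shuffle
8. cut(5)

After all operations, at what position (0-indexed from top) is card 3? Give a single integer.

Answer: 6

Derivation:
After op 1 (reverse): [11 0 1 3 4 10 5 13 6 2 7 8 12 9]
After op 2 (out_shuffle): [11 13 0 6 1 2 3 7 4 8 10 12 5 9]
After op 3 (out_shuffle): [11 7 13 4 0 8 6 10 1 12 2 5 3 9]
After op 4 (cut(12)): [3 9 11 7 13 4 0 8 6 10 1 12 2 5]
After op 5 (cut(5)): [4 0 8 6 10 1 12 2 5 3 9 11 7 13]
After op 6 (out_shuffle): [4 2 0 5 8 3 6 9 10 11 1 7 12 13]
After op 7 (in_shuffle): [9 4 10 2 11 0 1 5 7 8 12 3 13 6]
After op 8 (cut(5)): [0 1 5 7 8 12 3 13 6 9 4 10 2 11]
Card 3 is at position 6.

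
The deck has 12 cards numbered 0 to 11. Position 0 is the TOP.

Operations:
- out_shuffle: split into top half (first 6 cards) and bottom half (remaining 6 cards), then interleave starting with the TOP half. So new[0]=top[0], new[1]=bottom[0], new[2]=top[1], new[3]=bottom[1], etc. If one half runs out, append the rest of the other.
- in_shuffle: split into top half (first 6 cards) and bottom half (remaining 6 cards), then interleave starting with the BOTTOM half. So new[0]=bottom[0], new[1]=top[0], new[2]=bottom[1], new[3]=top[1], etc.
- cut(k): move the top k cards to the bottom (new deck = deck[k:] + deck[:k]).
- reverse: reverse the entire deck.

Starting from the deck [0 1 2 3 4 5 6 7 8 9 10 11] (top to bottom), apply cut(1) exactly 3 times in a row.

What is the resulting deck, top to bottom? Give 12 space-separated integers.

Answer: 3 4 5 6 7 8 9 10 11 0 1 2

Derivation:
After op 1 (cut(1)): [1 2 3 4 5 6 7 8 9 10 11 0]
After op 2 (cut(1)): [2 3 4 5 6 7 8 9 10 11 0 1]
After op 3 (cut(1)): [3 4 5 6 7 8 9 10 11 0 1 2]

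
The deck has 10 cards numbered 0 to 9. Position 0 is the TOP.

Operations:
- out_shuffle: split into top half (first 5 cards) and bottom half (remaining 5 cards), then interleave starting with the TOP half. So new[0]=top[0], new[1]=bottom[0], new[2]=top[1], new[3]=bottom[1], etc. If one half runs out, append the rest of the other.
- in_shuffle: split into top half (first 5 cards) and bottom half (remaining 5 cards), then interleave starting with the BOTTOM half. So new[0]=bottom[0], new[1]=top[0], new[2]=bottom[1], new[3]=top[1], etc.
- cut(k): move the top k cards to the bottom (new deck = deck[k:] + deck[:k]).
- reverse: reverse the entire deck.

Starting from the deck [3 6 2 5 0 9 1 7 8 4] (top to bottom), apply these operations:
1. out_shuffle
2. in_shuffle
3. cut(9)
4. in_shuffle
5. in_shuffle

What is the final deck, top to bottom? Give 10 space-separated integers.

Answer: 3 8 1 2 5 6 4 7 9 0

Derivation:
After op 1 (out_shuffle): [3 9 6 1 2 7 5 8 0 4]
After op 2 (in_shuffle): [7 3 5 9 8 6 0 1 4 2]
After op 3 (cut(9)): [2 7 3 5 9 8 6 0 1 4]
After op 4 (in_shuffle): [8 2 6 7 0 3 1 5 4 9]
After op 5 (in_shuffle): [3 8 1 2 5 6 4 7 9 0]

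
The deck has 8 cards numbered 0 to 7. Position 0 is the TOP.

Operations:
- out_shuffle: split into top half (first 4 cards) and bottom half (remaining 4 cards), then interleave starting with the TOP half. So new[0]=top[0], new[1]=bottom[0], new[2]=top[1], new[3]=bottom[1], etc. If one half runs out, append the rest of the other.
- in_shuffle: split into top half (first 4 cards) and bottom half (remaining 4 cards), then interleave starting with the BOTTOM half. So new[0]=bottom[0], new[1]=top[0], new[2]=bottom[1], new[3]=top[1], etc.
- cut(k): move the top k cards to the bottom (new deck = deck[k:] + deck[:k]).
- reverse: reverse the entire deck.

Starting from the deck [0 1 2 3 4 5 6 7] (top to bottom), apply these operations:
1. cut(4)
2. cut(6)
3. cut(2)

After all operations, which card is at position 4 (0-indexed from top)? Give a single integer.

After op 1 (cut(4)): [4 5 6 7 0 1 2 3]
After op 2 (cut(6)): [2 3 4 5 6 7 0 1]
After op 3 (cut(2)): [4 5 6 7 0 1 2 3]
Position 4: card 0.

Answer: 0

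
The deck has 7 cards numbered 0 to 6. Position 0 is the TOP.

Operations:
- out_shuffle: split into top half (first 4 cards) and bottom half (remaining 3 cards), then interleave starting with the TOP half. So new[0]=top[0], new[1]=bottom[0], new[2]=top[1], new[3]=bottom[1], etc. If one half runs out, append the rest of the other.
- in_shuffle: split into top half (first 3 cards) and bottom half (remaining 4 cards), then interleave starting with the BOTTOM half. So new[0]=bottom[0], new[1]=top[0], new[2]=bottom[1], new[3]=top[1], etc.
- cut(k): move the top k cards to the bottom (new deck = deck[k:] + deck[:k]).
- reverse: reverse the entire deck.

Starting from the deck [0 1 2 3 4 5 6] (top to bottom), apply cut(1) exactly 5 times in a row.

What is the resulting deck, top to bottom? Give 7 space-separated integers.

After op 1 (cut(1)): [1 2 3 4 5 6 0]
After op 2 (cut(1)): [2 3 4 5 6 0 1]
After op 3 (cut(1)): [3 4 5 6 0 1 2]
After op 4 (cut(1)): [4 5 6 0 1 2 3]
After op 5 (cut(1)): [5 6 0 1 2 3 4]

Answer: 5 6 0 1 2 3 4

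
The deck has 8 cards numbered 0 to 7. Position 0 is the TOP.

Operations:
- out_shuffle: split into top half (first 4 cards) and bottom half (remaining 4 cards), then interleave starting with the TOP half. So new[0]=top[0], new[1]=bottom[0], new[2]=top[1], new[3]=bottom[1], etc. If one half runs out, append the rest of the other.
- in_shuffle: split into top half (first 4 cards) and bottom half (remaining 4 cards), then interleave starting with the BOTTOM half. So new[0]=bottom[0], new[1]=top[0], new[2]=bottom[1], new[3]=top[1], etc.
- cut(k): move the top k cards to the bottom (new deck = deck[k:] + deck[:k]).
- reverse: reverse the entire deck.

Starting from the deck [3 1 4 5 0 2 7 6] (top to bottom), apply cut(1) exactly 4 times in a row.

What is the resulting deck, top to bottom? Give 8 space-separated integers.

Answer: 0 2 7 6 3 1 4 5

Derivation:
After op 1 (cut(1)): [1 4 5 0 2 7 6 3]
After op 2 (cut(1)): [4 5 0 2 7 6 3 1]
After op 3 (cut(1)): [5 0 2 7 6 3 1 4]
After op 4 (cut(1)): [0 2 7 6 3 1 4 5]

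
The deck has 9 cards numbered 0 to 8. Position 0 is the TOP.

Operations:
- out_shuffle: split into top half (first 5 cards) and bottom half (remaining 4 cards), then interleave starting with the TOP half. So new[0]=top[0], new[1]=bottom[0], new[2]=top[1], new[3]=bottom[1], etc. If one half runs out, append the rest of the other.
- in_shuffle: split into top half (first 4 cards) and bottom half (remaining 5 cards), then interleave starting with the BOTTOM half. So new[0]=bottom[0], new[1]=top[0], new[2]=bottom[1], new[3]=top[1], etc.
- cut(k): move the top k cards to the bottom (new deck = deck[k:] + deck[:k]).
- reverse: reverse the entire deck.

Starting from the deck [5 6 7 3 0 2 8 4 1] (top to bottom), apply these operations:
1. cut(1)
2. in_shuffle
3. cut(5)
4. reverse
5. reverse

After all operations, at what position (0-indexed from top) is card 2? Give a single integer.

Answer: 4

Derivation:
After op 1 (cut(1)): [6 7 3 0 2 8 4 1 5]
After op 2 (in_shuffle): [2 6 8 7 4 3 1 0 5]
After op 3 (cut(5)): [3 1 0 5 2 6 8 7 4]
After op 4 (reverse): [4 7 8 6 2 5 0 1 3]
After op 5 (reverse): [3 1 0 5 2 6 8 7 4]
Card 2 is at position 4.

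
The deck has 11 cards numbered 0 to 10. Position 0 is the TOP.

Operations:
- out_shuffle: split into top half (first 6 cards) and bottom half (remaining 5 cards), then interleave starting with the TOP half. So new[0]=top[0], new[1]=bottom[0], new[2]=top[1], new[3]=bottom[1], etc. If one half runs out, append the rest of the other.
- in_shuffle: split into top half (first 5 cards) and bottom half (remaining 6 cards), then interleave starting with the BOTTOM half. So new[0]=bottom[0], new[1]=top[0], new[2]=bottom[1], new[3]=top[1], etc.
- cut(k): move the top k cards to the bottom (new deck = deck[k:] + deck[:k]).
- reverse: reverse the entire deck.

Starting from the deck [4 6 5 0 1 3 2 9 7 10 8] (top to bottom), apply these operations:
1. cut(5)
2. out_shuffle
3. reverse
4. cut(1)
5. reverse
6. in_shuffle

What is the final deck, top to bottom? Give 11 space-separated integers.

After op 1 (cut(5)): [3 2 9 7 10 8 4 6 5 0 1]
After op 2 (out_shuffle): [3 4 2 6 9 5 7 0 10 1 8]
After op 3 (reverse): [8 1 10 0 7 5 9 6 2 4 3]
After op 4 (cut(1)): [1 10 0 7 5 9 6 2 4 3 8]
After op 5 (reverse): [8 3 4 2 6 9 5 7 0 10 1]
After op 6 (in_shuffle): [9 8 5 3 7 4 0 2 10 6 1]

Answer: 9 8 5 3 7 4 0 2 10 6 1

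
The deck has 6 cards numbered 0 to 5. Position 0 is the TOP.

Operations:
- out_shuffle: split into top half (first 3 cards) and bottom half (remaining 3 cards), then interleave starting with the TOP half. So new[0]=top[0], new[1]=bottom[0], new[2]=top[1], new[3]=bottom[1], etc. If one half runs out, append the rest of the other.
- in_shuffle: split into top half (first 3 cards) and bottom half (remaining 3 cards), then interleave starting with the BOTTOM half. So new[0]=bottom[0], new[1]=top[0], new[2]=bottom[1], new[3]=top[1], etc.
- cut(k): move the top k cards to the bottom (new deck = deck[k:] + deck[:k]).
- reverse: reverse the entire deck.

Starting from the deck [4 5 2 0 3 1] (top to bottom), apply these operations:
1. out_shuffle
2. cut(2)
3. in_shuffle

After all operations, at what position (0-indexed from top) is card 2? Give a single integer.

After op 1 (out_shuffle): [4 0 5 3 2 1]
After op 2 (cut(2)): [5 3 2 1 4 0]
After op 3 (in_shuffle): [1 5 4 3 0 2]
Card 2 is at position 5.

Answer: 5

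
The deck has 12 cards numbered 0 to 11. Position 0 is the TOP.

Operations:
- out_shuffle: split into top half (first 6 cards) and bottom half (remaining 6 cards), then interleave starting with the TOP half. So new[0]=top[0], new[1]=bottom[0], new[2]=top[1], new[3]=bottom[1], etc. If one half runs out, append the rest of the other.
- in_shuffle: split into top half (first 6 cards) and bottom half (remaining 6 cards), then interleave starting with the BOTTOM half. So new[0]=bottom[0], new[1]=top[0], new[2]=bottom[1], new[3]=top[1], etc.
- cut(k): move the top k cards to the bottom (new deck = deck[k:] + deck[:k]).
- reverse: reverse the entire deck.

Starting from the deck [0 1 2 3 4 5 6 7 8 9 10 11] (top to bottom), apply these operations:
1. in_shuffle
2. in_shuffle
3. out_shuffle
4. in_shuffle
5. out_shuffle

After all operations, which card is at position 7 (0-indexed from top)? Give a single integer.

Answer: 3

Derivation:
After op 1 (in_shuffle): [6 0 7 1 8 2 9 3 10 4 11 5]
After op 2 (in_shuffle): [9 6 3 0 10 7 4 1 11 8 5 2]
After op 3 (out_shuffle): [9 4 6 1 3 11 0 8 10 5 7 2]
After op 4 (in_shuffle): [0 9 8 4 10 6 5 1 7 3 2 11]
After op 5 (out_shuffle): [0 5 9 1 8 7 4 3 10 2 6 11]
Position 7: card 3.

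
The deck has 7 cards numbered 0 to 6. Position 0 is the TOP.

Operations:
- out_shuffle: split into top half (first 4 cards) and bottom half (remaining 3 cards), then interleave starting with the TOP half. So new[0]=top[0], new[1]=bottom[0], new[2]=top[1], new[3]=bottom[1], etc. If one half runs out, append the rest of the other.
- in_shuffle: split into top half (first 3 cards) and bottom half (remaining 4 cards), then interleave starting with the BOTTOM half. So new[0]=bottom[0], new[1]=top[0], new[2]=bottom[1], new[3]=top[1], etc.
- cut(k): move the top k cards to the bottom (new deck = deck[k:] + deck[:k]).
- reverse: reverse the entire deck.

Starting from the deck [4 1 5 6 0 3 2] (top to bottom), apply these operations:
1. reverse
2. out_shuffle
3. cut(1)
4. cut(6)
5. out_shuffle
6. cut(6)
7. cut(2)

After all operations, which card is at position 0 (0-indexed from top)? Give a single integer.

After op 1 (reverse): [2 3 0 6 5 1 4]
After op 2 (out_shuffle): [2 5 3 1 0 4 6]
After op 3 (cut(1)): [5 3 1 0 4 6 2]
After op 4 (cut(6)): [2 5 3 1 0 4 6]
After op 5 (out_shuffle): [2 0 5 4 3 6 1]
After op 6 (cut(6)): [1 2 0 5 4 3 6]
After op 7 (cut(2)): [0 5 4 3 6 1 2]
Position 0: card 0.

Answer: 0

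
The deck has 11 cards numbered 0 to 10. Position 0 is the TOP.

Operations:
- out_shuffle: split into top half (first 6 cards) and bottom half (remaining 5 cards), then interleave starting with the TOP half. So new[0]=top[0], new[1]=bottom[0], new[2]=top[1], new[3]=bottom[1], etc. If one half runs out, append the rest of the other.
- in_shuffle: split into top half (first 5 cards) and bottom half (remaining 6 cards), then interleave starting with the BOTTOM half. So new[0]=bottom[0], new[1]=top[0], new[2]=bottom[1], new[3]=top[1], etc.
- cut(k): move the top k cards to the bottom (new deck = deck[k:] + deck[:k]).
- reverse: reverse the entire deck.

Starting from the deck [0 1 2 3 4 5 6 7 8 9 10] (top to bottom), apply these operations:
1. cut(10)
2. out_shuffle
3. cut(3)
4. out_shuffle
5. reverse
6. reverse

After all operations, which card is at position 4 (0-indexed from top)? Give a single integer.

Answer: 7

Derivation:
After op 1 (cut(10)): [10 0 1 2 3 4 5 6 7 8 9]
After op 2 (out_shuffle): [10 5 0 6 1 7 2 8 3 9 4]
After op 3 (cut(3)): [6 1 7 2 8 3 9 4 10 5 0]
After op 4 (out_shuffle): [6 9 1 4 7 10 2 5 8 0 3]
After op 5 (reverse): [3 0 8 5 2 10 7 4 1 9 6]
After op 6 (reverse): [6 9 1 4 7 10 2 5 8 0 3]
Position 4: card 7.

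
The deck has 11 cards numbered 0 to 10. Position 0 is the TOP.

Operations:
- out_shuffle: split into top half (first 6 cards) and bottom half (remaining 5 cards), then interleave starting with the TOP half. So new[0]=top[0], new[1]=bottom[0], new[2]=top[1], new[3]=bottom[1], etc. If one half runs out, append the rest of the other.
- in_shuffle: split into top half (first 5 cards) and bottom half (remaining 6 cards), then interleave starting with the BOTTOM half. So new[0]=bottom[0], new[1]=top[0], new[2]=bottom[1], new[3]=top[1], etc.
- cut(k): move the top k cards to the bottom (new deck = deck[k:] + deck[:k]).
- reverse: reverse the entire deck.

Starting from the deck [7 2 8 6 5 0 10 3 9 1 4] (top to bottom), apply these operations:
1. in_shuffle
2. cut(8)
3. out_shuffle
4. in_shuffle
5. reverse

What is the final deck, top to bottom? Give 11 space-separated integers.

After op 1 (in_shuffle): [0 7 10 2 3 8 9 6 1 5 4]
After op 2 (cut(8)): [1 5 4 0 7 10 2 3 8 9 6]
After op 3 (out_shuffle): [1 2 5 3 4 8 0 9 7 6 10]
After op 4 (in_shuffle): [8 1 0 2 9 5 7 3 6 4 10]
After op 5 (reverse): [10 4 6 3 7 5 9 2 0 1 8]

Answer: 10 4 6 3 7 5 9 2 0 1 8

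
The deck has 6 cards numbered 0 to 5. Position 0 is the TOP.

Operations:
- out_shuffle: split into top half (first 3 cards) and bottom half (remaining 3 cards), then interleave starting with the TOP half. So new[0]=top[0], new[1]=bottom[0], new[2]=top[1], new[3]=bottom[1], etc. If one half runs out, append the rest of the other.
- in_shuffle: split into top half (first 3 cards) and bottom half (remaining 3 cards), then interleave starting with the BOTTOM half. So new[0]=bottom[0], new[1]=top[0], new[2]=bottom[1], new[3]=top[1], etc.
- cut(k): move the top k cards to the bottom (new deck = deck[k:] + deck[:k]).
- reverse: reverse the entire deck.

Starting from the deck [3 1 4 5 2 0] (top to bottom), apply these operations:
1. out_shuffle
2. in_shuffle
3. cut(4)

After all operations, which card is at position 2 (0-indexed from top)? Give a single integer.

Answer: 2

Derivation:
After op 1 (out_shuffle): [3 5 1 2 4 0]
After op 2 (in_shuffle): [2 3 4 5 0 1]
After op 3 (cut(4)): [0 1 2 3 4 5]
Position 2: card 2.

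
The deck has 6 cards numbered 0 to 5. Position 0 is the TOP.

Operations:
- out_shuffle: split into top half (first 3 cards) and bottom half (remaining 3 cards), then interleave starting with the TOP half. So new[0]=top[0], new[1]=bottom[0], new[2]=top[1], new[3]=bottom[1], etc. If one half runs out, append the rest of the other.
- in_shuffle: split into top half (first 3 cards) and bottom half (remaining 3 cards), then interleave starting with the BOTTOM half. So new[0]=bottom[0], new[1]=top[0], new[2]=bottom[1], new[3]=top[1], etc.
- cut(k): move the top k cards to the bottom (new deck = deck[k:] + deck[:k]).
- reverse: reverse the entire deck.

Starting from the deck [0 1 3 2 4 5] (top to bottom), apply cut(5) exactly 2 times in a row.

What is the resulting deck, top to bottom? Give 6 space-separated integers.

After op 1 (cut(5)): [5 0 1 3 2 4]
After op 2 (cut(5)): [4 5 0 1 3 2]

Answer: 4 5 0 1 3 2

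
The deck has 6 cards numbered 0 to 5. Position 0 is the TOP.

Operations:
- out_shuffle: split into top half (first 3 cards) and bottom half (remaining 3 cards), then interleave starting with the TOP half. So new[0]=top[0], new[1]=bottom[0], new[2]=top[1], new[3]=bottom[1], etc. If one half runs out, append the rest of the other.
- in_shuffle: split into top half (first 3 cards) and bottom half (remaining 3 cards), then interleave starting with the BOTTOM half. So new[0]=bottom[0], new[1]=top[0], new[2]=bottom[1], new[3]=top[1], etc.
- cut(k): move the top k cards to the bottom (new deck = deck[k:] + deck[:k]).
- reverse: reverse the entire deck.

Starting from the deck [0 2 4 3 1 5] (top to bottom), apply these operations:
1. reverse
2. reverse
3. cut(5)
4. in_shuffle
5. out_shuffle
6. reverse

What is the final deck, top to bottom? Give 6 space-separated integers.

After op 1 (reverse): [5 1 3 4 2 0]
After op 2 (reverse): [0 2 4 3 1 5]
After op 3 (cut(5)): [5 0 2 4 3 1]
After op 4 (in_shuffle): [4 5 3 0 1 2]
After op 5 (out_shuffle): [4 0 5 1 3 2]
After op 6 (reverse): [2 3 1 5 0 4]

Answer: 2 3 1 5 0 4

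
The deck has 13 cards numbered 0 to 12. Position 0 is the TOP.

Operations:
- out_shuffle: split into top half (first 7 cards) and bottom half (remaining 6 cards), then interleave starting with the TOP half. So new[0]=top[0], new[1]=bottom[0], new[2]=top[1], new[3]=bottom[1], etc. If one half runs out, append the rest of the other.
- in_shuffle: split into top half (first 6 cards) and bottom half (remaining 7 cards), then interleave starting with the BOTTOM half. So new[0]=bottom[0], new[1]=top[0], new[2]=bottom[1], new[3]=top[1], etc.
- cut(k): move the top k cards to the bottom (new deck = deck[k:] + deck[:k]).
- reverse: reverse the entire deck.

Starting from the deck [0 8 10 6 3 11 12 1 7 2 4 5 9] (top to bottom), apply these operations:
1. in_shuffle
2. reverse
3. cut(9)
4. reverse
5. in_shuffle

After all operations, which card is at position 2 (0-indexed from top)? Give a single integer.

After op 1 (in_shuffle): [12 0 1 8 7 10 2 6 4 3 5 11 9]
After op 2 (reverse): [9 11 5 3 4 6 2 10 7 8 1 0 12]
After op 3 (cut(9)): [8 1 0 12 9 11 5 3 4 6 2 10 7]
After op 4 (reverse): [7 10 2 6 4 3 5 11 9 12 0 1 8]
After op 5 (in_shuffle): [5 7 11 10 9 2 12 6 0 4 1 3 8]
Position 2: card 11.

Answer: 11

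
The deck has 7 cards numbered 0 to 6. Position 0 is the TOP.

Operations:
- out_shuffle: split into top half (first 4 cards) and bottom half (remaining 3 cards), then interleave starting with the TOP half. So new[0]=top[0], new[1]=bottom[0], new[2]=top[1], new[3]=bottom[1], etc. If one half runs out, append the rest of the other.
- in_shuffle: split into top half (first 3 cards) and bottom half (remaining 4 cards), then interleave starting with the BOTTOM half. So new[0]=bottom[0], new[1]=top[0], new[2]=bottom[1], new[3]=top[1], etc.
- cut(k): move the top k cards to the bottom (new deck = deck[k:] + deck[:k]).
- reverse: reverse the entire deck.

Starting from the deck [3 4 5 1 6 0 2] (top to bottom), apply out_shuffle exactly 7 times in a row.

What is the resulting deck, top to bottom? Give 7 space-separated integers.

Answer: 3 6 4 0 5 2 1

Derivation:
After op 1 (out_shuffle): [3 6 4 0 5 2 1]
After op 2 (out_shuffle): [3 5 6 2 4 1 0]
After op 3 (out_shuffle): [3 4 5 1 6 0 2]
After op 4 (out_shuffle): [3 6 4 0 5 2 1]
After op 5 (out_shuffle): [3 5 6 2 4 1 0]
After op 6 (out_shuffle): [3 4 5 1 6 0 2]
After op 7 (out_shuffle): [3 6 4 0 5 2 1]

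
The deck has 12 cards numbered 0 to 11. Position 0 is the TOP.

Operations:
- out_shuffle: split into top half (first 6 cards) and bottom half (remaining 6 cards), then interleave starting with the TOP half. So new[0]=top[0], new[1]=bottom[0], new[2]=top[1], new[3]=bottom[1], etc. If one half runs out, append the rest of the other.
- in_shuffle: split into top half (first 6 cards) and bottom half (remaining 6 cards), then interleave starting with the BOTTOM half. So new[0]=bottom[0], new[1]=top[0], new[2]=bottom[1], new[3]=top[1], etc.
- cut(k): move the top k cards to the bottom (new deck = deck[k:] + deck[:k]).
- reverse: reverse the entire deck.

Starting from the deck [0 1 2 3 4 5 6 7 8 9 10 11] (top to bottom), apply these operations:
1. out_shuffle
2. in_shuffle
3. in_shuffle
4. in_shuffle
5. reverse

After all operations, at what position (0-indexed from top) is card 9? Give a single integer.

After op 1 (out_shuffle): [0 6 1 7 2 8 3 9 4 10 5 11]
After op 2 (in_shuffle): [3 0 9 6 4 1 10 7 5 2 11 8]
After op 3 (in_shuffle): [10 3 7 0 5 9 2 6 11 4 8 1]
After op 4 (in_shuffle): [2 10 6 3 11 7 4 0 8 5 1 9]
After op 5 (reverse): [9 1 5 8 0 4 7 11 3 6 10 2]
Card 9 is at position 0.

Answer: 0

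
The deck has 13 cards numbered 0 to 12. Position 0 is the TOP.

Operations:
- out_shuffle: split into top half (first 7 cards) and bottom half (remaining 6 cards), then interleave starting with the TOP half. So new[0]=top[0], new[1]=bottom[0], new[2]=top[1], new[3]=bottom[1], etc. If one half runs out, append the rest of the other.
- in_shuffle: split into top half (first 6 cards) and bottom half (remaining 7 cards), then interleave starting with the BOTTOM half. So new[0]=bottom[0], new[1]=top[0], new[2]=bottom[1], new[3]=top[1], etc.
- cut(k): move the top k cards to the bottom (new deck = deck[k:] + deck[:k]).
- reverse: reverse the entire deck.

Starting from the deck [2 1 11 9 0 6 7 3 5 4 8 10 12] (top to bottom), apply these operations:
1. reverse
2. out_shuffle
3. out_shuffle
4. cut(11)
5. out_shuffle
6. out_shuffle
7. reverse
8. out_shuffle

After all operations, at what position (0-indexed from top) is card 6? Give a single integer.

Answer: 5

Derivation:
After op 1 (reverse): [12 10 8 4 5 3 7 6 0 9 11 1 2]
After op 2 (out_shuffle): [12 6 10 0 8 9 4 11 5 1 3 2 7]
After op 3 (out_shuffle): [12 11 6 5 10 1 0 3 8 2 9 7 4]
After op 4 (cut(11)): [7 4 12 11 6 5 10 1 0 3 8 2 9]
After op 5 (out_shuffle): [7 1 4 0 12 3 11 8 6 2 5 9 10]
After op 6 (out_shuffle): [7 8 1 6 4 2 0 5 12 9 3 10 11]
After op 7 (reverse): [11 10 3 9 12 5 0 2 4 6 1 8 7]
After op 8 (out_shuffle): [11 2 10 4 3 6 9 1 12 8 5 7 0]
Card 6 is at position 5.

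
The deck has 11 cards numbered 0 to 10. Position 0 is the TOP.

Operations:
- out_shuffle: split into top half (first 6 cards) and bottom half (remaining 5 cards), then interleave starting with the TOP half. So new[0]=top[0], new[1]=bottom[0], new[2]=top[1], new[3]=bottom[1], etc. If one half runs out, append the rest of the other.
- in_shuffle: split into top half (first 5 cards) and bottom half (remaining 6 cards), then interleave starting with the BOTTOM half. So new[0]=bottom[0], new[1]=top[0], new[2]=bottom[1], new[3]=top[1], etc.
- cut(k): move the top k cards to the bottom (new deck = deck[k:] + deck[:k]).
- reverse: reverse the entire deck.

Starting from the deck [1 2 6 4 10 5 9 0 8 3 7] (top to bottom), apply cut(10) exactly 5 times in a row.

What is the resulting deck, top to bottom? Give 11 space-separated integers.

After op 1 (cut(10)): [7 1 2 6 4 10 5 9 0 8 3]
After op 2 (cut(10)): [3 7 1 2 6 4 10 5 9 0 8]
After op 3 (cut(10)): [8 3 7 1 2 6 4 10 5 9 0]
After op 4 (cut(10)): [0 8 3 7 1 2 6 4 10 5 9]
After op 5 (cut(10)): [9 0 8 3 7 1 2 6 4 10 5]

Answer: 9 0 8 3 7 1 2 6 4 10 5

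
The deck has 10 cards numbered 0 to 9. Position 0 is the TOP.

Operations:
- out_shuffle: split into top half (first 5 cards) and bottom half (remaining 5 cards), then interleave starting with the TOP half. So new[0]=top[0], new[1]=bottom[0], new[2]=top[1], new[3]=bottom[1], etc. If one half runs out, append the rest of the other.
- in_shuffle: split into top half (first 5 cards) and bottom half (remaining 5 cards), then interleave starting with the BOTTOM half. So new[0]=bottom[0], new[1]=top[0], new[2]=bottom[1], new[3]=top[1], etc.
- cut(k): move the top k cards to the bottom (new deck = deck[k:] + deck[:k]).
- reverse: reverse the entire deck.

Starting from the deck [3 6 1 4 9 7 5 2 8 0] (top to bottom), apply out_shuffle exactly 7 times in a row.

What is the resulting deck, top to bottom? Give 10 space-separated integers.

After op 1 (out_shuffle): [3 7 6 5 1 2 4 8 9 0]
After op 2 (out_shuffle): [3 2 7 4 6 8 5 9 1 0]
After op 3 (out_shuffle): [3 8 2 5 7 9 4 1 6 0]
After op 4 (out_shuffle): [3 9 8 4 2 1 5 6 7 0]
After op 5 (out_shuffle): [3 1 9 5 8 6 4 7 2 0]
After op 6 (out_shuffle): [3 6 1 4 9 7 5 2 8 0]
After op 7 (out_shuffle): [3 7 6 5 1 2 4 8 9 0]

Answer: 3 7 6 5 1 2 4 8 9 0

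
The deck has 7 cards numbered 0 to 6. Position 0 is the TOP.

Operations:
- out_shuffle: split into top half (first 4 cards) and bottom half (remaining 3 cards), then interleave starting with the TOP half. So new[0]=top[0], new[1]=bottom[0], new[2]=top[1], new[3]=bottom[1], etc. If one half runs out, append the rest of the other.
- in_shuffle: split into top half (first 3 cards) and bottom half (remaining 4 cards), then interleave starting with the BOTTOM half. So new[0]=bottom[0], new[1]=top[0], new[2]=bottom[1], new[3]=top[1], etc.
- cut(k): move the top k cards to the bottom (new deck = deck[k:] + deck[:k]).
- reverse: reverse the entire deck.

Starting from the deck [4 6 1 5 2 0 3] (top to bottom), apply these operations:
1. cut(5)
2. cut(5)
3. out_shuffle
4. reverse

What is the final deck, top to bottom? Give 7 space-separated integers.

After op 1 (cut(5)): [0 3 4 6 1 5 2]
After op 2 (cut(5)): [5 2 0 3 4 6 1]
After op 3 (out_shuffle): [5 4 2 6 0 1 3]
After op 4 (reverse): [3 1 0 6 2 4 5]

Answer: 3 1 0 6 2 4 5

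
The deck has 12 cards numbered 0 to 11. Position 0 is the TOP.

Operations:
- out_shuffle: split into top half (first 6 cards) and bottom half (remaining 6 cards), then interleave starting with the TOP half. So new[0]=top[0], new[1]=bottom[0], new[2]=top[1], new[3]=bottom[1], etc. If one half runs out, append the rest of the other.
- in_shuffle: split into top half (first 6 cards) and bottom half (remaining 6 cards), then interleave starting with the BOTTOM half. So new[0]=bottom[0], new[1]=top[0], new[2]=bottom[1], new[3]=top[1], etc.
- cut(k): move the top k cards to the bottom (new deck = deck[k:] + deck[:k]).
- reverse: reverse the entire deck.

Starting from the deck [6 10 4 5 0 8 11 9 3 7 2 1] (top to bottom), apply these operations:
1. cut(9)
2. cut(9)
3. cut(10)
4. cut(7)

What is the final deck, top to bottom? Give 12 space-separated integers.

After op 1 (cut(9)): [7 2 1 6 10 4 5 0 8 11 9 3]
After op 2 (cut(9)): [11 9 3 7 2 1 6 10 4 5 0 8]
After op 3 (cut(10)): [0 8 11 9 3 7 2 1 6 10 4 5]
After op 4 (cut(7)): [1 6 10 4 5 0 8 11 9 3 7 2]

Answer: 1 6 10 4 5 0 8 11 9 3 7 2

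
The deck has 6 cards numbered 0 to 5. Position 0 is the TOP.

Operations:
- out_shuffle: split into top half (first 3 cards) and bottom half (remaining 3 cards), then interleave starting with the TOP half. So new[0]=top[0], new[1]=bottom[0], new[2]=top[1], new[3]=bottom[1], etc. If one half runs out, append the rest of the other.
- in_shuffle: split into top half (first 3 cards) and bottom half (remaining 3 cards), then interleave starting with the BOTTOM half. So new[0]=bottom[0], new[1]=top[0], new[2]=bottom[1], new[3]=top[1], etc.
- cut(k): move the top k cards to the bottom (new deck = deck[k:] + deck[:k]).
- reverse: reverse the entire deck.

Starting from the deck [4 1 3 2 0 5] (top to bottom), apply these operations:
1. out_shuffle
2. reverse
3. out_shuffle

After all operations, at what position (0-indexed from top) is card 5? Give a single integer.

After op 1 (out_shuffle): [4 2 1 0 3 5]
After op 2 (reverse): [5 3 0 1 2 4]
After op 3 (out_shuffle): [5 1 3 2 0 4]
Card 5 is at position 0.

Answer: 0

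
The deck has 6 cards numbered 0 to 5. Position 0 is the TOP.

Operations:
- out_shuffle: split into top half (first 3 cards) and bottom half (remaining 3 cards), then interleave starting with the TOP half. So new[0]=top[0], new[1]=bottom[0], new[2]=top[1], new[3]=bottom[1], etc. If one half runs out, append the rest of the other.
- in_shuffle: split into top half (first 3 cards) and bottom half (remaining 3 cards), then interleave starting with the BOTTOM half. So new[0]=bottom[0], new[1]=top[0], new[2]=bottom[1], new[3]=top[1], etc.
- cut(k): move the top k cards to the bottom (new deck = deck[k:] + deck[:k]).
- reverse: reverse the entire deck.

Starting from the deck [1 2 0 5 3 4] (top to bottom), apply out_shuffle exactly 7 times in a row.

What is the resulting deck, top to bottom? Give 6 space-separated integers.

After op 1 (out_shuffle): [1 5 2 3 0 4]
After op 2 (out_shuffle): [1 3 5 0 2 4]
After op 3 (out_shuffle): [1 0 3 2 5 4]
After op 4 (out_shuffle): [1 2 0 5 3 4]
After op 5 (out_shuffle): [1 5 2 3 0 4]
After op 6 (out_shuffle): [1 3 5 0 2 4]
After op 7 (out_shuffle): [1 0 3 2 5 4]

Answer: 1 0 3 2 5 4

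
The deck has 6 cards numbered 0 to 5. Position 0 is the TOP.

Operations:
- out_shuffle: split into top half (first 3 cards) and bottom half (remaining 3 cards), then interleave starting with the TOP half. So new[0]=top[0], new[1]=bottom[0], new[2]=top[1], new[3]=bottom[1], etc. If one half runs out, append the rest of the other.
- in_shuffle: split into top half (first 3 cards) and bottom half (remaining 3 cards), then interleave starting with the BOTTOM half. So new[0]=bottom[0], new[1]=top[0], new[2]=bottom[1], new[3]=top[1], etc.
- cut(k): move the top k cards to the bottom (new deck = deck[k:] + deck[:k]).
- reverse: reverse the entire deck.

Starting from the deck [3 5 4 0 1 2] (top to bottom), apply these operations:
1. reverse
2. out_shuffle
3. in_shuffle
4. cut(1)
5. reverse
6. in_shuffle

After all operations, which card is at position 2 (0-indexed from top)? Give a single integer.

Answer: 0

Derivation:
After op 1 (reverse): [2 1 0 4 5 3]
After op 2 (out_shuffle): [2 4 1 5 0 3]
After op 3 (in_shuffle): [5 2 0 4 3 1]
After op 4 (cut(1)): [2 0 4 3 1 5]
After op 5 (reverse): [5 1 3 4 0 2]
After op 6 (in_shuffle): [4 5 0 1 2 3]
Position 2: card 0.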